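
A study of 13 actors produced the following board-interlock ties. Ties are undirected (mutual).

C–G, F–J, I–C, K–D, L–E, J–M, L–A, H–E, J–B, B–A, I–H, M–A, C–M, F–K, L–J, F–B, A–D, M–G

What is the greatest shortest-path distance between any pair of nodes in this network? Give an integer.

Eccentricity of each node (its greatest distance to any other): A:3, B:4, C:4, D:4, E:4, F:4, G:4, H:5, I:5, J:3, K:5, L:3, M:3.
The maximum eccentricity is 5, realized for instance by the pair H–K via H – E – L – A – D – K. So the diameter is 5.

5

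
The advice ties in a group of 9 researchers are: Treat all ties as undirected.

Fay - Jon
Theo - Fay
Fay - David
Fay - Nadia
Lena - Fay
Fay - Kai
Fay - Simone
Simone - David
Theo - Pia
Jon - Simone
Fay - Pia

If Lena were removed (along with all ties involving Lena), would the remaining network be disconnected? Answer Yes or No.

Even without Lena, every remaining node can still reach every other (the residual graph is connected), so Lena is not a cut vertex.

No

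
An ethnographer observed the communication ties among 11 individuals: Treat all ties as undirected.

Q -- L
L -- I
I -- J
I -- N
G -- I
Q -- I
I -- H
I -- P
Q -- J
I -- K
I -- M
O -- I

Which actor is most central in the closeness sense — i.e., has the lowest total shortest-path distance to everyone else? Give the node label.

I

Farness (sum of distances to all others) for each node — G:19, H:19, I:10, J:18, K:19, L:18, M:19, N:19, O:19, P:19, Q:17.
The smallest farness is 10, for I, so I has the highest closeness.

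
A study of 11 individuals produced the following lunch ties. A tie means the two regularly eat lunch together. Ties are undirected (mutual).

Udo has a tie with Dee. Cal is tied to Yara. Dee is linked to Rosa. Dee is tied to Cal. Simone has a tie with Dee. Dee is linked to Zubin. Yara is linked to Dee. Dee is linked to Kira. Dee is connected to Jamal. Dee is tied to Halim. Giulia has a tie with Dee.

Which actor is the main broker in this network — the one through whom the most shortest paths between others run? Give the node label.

Dee

Unnormalized betweenness of each node: Cal:0, Dee:44, Giulia:0, Halim:0, Jamal:0, Kira:0, Rosa:0, Simone:0, Udo:0, Yara:0, Zubin:0.
Dee has the largest value, 44, making it the main broker — the node through which the most shortest paths run.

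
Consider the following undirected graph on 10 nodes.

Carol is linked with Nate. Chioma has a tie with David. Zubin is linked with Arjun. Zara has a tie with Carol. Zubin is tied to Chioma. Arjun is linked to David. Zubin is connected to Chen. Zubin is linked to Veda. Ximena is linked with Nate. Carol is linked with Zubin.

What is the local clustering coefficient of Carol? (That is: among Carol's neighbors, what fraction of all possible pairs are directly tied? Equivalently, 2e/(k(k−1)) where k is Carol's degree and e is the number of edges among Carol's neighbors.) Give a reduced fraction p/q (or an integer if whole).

0

Carol's neighbors: Nate, Zara, and Zubin (k = 3).
Possible neighbor pairs: C(3,2) = 3. Edges among them: none → e = 0.
Clustering(Carol) = 0/3 = 0.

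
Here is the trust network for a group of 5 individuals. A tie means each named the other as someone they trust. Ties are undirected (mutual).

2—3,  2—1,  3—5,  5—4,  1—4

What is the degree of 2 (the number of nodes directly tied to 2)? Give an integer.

2

2 is directly tied to 1 and 3. That is 2 neighbors, so the degree of 2 is 2.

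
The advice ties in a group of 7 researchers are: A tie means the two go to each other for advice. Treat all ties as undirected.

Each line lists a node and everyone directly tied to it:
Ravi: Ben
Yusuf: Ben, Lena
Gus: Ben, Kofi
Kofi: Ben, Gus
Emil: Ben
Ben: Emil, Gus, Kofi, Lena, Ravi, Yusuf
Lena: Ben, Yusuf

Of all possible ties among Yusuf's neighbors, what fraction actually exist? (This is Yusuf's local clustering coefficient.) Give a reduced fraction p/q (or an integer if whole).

Yusuf's neighbors: Ben and Lena (k = 2).
Possible neighbor pairs: C(2,2) = 1. Edges among them: Ben–Lena → e = 1.
Clustering(Yusuf) = 1/1.

1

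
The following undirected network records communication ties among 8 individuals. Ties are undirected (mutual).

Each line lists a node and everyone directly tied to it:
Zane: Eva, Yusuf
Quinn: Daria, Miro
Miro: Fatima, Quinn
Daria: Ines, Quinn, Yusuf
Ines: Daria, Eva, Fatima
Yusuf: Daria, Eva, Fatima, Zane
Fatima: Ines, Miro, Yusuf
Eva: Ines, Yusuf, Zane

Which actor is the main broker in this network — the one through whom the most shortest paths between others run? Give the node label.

Unnormalized betweenness of each node: Daria:13/3, Eva:4/3, Fatima:13/3, Ines:5/2, Miro:1, Quinn:1, Yusuf:13/2, Zane:0.
Yusuf has the largest value, 13/2, making it the main broker — the node through which the most shortest paths run.

Yusuf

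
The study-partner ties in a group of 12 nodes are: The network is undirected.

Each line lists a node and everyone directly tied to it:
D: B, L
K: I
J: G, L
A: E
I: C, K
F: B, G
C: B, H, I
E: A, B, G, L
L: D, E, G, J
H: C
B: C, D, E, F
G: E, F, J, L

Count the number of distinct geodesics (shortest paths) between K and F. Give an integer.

1

The shortest distance is 4, and the only length-4 path is K–I–C–B–F. So there is exactly 1 shortest path.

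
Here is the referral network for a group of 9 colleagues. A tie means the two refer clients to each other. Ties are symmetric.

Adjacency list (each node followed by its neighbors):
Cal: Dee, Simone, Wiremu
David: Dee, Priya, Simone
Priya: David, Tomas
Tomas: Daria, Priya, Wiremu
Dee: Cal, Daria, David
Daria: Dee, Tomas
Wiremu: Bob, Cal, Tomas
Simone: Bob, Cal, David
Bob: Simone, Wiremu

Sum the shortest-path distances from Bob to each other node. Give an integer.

17

Distances from Bob: Cal:2, Daria:3, David:2, Dee:3, Priya:3, Simone:1, Tomas:2, Wiremu:1.
Sum = 2 + 3 + 2 + 3 + 3 + 1 + 2 + 1 = 17.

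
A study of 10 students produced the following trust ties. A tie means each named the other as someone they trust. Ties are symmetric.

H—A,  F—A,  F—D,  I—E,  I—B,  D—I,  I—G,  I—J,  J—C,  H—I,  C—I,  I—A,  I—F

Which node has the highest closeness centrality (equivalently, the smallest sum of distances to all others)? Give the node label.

I

Farness (sum of distances to all others) for each node — A:15, B:17, C:16, D:16, E:17, F:15, G:17, H:16, I:9, J:16.
The smallest farness is 9, for I, so I has the highest closeness.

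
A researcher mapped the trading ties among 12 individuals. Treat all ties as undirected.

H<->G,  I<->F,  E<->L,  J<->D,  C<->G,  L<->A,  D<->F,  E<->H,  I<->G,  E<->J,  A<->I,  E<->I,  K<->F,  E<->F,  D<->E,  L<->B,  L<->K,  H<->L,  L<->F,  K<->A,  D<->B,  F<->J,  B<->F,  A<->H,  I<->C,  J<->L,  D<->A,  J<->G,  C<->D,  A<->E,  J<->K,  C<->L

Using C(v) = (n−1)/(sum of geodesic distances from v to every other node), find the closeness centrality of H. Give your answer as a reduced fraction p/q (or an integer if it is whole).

Distances from H: A:1, B:2, C:2, D:2, E:1, F:2, G:1, I:2, J:2, K:2, L:1. Sum = 18.
n = 12, so closeness = 11/18.

11/18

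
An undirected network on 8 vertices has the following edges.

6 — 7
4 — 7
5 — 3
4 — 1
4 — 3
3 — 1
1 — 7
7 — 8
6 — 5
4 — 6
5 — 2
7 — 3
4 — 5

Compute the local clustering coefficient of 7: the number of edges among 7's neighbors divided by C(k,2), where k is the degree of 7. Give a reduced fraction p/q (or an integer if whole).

7's neighbors: 1, 3, 4, 6, and 8 (k = 5).
Possible neighbor pairs: C(5,2) = 10. Edges among them: 1–3, 1–4, 3–4, 4–6 → e = 4.
Clustering(7) = 4/10 = 2/5.

2/5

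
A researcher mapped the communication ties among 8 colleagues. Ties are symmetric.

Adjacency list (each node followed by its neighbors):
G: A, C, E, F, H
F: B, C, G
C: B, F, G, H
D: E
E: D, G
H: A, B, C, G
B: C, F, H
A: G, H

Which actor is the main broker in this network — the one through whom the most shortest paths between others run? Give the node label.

G

Unnormalized betweenness of each node: A:0, B:1/3, C:4/3, D:0, E:6, F:1, G:71/6, H:5/2.
G has the largest value, 71/6, making it the main broker — the node through which the most shortest paths run.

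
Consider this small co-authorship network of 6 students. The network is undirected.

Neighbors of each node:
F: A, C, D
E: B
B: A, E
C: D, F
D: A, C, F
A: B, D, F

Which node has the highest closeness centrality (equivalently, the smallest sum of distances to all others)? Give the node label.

Farness (sum of distances to all others) for each node — A:7, B:9, C:11, D:8, E:13, F:8.
The smallest farness is 7, for A, so A has the highest closeness.

A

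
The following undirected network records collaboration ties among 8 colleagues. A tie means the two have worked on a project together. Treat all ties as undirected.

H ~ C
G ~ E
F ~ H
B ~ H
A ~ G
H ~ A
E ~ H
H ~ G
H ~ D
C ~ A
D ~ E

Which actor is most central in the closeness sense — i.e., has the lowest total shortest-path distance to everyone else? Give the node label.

Farness (sum of distances to all others) for each node — A:11, B:13, C:12, D:12, E:11, F:13, G:11, H:7.
The smallest farness is 7, for H, so H has the highest closeness.

H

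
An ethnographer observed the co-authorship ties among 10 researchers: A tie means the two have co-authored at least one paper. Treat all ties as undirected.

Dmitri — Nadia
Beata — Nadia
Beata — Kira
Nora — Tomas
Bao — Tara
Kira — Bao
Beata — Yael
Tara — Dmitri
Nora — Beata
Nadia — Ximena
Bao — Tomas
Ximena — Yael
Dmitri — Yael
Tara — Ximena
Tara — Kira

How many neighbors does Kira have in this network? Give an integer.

3

Kira is directly tied to Bao, Beata, and Tara. That is 3 neighbors, so the degree of Kira is 3.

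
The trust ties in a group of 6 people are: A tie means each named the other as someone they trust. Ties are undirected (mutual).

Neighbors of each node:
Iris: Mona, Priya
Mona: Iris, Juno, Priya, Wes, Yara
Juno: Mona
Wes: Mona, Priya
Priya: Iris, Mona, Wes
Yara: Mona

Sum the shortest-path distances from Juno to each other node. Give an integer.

9

Distances from Juno: Iris:2, Mona:1, Priya:2, Wes:2, Yara:2.
Sum = 2 + 1 + 2 + 2 + 2 = 9.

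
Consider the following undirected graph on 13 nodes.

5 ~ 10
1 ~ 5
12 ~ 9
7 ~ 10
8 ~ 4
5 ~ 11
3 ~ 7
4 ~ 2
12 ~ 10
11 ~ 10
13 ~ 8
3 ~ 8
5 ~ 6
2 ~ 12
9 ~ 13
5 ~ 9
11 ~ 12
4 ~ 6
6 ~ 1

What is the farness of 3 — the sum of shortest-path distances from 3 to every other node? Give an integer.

30

Distances from 3: 1:4, 2:3, 4:2, 5:3, 6:3, 7:1, 8:1, 9:3, 10:2, 11:3, 12:3, 13:2.
Sum = 4 + 3 + 2 + 3 + 3 + 1 + 1 + 3 + 2 + 3 + 3 + 2 = 30.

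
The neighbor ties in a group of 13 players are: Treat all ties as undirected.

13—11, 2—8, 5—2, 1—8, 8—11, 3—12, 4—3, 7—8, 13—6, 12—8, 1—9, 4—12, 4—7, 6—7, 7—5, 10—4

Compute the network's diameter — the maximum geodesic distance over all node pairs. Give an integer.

5

Eccentricity of each node (its greatest distance to any other): 1:4, 2:4, 3:4, 4:4, 5:4, 6:4, 7:3, 8:3, 9:5, 10:5, 11:4, 12:3, 13:4.
The maximum eccentricity is 5, realized for instance by the pair 9–10 via 9 – 1 – 8 – 12 – 4 – 10. So the diameter is 5.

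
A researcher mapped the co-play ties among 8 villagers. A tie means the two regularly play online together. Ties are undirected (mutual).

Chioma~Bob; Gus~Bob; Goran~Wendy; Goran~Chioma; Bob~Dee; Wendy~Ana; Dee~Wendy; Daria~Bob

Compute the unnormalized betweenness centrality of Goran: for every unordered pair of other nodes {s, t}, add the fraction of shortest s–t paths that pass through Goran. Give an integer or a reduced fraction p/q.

2

Pairs whose geodesics pass through Goran — Wendy–Chioma: 1; Ana–Chioma: 1.
All other pairs contribute 0.
Summing the contributions gives betweenness(Goran) = 2.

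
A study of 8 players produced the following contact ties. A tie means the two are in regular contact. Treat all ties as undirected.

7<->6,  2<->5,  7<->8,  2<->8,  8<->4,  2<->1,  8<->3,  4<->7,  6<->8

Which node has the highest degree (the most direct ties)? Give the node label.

8

Degrees — 1:1, 2:3, 3:1, 4:2, 5:1, 6:2, 7:3, 8:5.
The maximum is 5, attained only by 8.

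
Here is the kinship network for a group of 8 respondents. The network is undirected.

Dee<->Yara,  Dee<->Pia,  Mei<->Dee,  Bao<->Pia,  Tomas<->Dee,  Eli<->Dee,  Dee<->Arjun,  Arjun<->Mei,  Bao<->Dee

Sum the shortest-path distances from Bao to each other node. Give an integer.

Distances from Bao: Arjun:2, Dee:1, Eli:2, Mei:2, Pia:1, Tomas:2, Yara:2.
Sum = 2 + 1 + 2 + 2 + 1 + 2 + 2 = 12.

12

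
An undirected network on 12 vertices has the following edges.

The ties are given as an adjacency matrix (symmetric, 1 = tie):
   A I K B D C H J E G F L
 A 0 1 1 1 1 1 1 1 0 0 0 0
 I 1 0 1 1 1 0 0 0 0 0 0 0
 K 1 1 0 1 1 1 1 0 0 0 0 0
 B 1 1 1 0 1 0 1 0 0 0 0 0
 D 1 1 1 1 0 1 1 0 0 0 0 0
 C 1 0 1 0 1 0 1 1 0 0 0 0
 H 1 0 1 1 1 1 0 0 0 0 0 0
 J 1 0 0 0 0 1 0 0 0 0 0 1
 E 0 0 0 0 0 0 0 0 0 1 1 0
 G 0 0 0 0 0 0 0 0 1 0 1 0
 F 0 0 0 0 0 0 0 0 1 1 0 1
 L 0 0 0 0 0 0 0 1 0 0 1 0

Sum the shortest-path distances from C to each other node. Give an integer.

22

Distances from C: A:1, B:2, D:1, E:4, F:3, G:4, H:1, I:2, J:1, K:1, L:2.
Sum = 1 + 2 + 1 + 4 + 3 + 4 + 1 + 2 + 1 + 1 + 2 = 22.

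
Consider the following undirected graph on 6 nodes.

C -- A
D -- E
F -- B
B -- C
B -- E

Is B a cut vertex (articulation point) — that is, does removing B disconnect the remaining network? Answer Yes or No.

Removing B leaves {A and C} with no path to {D and E}, so the network splits into 3 components. B is a cut vertex.

Yes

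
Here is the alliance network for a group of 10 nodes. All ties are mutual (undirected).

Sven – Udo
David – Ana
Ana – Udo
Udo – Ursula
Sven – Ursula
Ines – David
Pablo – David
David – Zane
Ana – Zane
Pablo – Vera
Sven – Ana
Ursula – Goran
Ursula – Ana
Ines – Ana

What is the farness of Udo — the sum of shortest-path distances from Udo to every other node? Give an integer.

18

Distances from Udo: Ana:1, David:2, Goran:2, Ines:2, Pablo:3, Sven:1, Ursula:1, Vera:4, Zane:2.
Sum = 1 + 2 + 2 + 2 + 3 + 1 + 1 + 4 + 2 = 18.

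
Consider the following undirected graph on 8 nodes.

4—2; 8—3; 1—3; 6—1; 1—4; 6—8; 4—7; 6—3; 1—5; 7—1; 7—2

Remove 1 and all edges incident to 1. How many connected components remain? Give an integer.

Without 1, the remaining ties split the others into: {3, 6, 8}; {5}; {2, 4, 7}.
That's 3 separate components.

3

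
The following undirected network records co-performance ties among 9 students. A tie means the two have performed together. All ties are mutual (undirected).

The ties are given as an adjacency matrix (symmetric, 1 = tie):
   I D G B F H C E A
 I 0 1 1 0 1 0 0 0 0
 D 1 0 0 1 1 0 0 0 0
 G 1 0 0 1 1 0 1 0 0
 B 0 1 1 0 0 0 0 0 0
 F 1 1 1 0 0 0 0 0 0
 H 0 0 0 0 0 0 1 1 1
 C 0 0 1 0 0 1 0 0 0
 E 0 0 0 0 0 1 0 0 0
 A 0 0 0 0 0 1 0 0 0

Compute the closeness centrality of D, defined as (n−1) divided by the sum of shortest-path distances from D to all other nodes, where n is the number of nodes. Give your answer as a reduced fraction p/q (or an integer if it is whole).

4/11

Distances from D: A:5, B:1, C:3, E:5, F:1, G:2, H:4, I:1. Sum = 22.
n = 9, so closeness = 8/22 = 4/11.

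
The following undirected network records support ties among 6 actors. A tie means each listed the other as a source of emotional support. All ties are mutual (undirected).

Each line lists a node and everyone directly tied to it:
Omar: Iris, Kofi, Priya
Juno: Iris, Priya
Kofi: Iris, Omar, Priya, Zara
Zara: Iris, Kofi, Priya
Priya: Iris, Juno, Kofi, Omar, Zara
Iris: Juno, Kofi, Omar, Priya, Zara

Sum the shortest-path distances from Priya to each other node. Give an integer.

Distances from Priya: Iris:1, Juno:1, Kofi:1, Omar:1, Zara:1.
Sum = 1 + 1 + 1 + 1 + 1 = 5.

5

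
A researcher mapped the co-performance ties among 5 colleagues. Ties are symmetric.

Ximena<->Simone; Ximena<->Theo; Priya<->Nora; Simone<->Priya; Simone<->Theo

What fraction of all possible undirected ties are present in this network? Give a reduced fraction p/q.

1/2

There are 5 edges and 5 nodes, so the maximum possible is C(5,2) = 10.
Density = 5/10 = 1/2.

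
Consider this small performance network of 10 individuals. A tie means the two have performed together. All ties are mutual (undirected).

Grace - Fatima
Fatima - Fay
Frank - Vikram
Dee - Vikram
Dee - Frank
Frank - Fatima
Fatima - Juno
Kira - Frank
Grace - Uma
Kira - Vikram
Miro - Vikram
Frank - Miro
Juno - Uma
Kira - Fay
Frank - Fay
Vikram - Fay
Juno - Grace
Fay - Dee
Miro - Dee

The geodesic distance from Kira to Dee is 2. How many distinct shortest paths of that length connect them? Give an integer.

3

The shortest distance is 2. The length-2 paths are: Kira–Fay–Dee; Kira–Frank–Dee; Kira–Vikram–Dee.
That gives 3 distinct shortest paths.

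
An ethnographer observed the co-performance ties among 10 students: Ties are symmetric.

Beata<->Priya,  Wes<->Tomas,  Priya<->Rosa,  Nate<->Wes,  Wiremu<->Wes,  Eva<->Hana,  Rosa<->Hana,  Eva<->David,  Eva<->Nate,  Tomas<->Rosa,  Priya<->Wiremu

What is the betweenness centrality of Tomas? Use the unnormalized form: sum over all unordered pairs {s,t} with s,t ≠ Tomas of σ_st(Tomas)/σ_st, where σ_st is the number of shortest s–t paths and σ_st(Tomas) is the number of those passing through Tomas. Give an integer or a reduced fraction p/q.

2

Pairs whose geodesics pass through Tomas — Rosa–Nate: 1/2; Rosa–Wes: 1; Wes–Hana: 1/2.
All other pairs contribute 0.
Summing the contributions gives betweenness(Tomas) = 2.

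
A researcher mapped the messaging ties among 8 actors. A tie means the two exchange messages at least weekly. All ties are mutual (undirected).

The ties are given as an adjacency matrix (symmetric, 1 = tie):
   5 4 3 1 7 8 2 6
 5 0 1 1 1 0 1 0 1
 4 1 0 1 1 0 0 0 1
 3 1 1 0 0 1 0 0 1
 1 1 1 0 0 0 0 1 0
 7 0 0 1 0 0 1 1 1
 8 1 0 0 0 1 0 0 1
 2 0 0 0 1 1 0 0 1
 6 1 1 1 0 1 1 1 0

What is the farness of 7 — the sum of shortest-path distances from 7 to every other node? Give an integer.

10

Distances from 7: 1:2, 2:1, 3:1, 4:2, 5:2, 6:1, 8:1.
Sum = 2 + 1 + 1 + 2 + 2 + 1 + 1 = 10.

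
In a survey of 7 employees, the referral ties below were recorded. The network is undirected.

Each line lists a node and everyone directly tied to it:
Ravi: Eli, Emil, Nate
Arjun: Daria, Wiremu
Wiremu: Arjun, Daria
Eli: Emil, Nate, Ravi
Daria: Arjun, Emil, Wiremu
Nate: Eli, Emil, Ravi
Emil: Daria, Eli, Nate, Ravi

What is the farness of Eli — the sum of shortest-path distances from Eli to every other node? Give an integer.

11

Distances from Eli: Arjun:3, Daria:2, Emil:1, Nate:1, Ravi:1, Wiremu:3.
Sum = 3 + 2 + 1 + 1 + 1 + 3 = 11.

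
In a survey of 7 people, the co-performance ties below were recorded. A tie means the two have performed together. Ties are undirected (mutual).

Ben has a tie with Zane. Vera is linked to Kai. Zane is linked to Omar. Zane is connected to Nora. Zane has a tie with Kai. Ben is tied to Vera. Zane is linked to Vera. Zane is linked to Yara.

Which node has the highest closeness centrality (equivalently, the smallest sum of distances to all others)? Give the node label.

Farness (sum of distances to all others) for each node — Ben:10, Kai:10, Nora:11, Omar:11, Vera:9, Yara:11, Zane:6.
The smallest farness is 6, for Zane, so Zane has the highest closeness.

Zane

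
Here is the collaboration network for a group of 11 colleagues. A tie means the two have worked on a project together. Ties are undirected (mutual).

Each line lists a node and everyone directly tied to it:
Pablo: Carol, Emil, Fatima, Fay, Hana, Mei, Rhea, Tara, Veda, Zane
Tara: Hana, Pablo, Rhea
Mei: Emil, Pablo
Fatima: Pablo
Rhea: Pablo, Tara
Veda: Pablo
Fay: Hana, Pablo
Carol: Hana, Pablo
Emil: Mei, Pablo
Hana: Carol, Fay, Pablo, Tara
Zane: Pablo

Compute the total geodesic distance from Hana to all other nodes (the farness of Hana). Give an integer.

16

Distances from Hana: Carol:1, Emil:2, Fatima:2, Fay:1, Mei:2, Pablo:1, Rhea:2, Tara:1, Veda:2, Zane:2.
Sum = 1 + 2 + 2 + 1 + 2 + 1 + 2 + 1 + 2 + 2 = 16.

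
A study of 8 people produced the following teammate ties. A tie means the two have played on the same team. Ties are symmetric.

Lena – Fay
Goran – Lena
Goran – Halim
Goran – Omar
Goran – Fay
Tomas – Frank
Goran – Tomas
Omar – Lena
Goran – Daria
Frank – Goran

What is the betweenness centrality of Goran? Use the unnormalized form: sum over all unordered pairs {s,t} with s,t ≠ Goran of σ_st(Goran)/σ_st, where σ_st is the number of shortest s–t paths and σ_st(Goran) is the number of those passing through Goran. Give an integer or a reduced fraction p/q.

35/2

Pairs whose geodesics pass through Goran — Frank–Daria: 1; Frank–Fay: 1; Frank–Halim: 1; Frank–Lena: 1; Frank–Omar: 1; Daria–Fay: 1; Daria–Halim: 1; Daria–Lena: 1; Daria–Tomas: 1; Daria–Omar: 1; Fay–Halim: 1; Fay–Tomas: 1; Fay–Omar: 1/2; Halim–Lena: 1 … (+4 more pairs).
All other pairs contribute 0.
Summing the contributions gives betweenness(Goran) = 35/2.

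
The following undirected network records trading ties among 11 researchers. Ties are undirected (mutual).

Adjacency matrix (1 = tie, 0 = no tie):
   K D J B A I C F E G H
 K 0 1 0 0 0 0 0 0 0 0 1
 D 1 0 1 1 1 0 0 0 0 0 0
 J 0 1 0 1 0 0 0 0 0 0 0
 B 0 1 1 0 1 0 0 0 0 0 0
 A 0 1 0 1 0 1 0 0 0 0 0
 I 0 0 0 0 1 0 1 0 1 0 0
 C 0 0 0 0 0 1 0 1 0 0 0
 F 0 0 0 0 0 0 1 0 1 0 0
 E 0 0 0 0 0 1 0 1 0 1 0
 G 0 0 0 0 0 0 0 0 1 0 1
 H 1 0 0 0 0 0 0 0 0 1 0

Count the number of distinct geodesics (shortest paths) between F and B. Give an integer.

2

The shortest distance is 4. The length-4 paths are: F–E–I–A–B; F–C–I–A–B.
That gives 2 distinct shortest paths.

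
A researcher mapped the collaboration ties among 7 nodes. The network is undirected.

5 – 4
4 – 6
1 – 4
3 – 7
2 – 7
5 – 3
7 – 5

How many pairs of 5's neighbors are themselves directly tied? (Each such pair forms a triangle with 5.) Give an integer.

5's neighbors: 3, 4, and 7.
Neighbor pairs that are themselves tied: 5–3–7. Each forms one triangle with 5, for 1 in total.

1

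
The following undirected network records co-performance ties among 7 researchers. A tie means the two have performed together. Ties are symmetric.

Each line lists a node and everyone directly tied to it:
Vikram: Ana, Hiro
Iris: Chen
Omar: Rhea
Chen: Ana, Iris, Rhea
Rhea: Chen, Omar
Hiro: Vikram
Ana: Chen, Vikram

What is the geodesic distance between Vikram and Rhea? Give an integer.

3

One shortest route is Vikram – Ana – Chen – Rhea, which uses 3 edges, and at distance 2 from Vikram we only reach {Chen}, which does not include Rhea. So d(Vikram,Rhea) = 3.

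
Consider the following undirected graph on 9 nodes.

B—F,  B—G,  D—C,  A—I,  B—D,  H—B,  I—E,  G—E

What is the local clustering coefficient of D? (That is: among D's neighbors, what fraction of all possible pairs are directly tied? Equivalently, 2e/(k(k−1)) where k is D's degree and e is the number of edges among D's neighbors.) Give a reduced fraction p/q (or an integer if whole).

D's neighbors: B and C (k = 2).
Possible neighbor pairs: C(2,2) = 1. Edges among them: none → e = 0.
Clustering(D) = 0/1.

0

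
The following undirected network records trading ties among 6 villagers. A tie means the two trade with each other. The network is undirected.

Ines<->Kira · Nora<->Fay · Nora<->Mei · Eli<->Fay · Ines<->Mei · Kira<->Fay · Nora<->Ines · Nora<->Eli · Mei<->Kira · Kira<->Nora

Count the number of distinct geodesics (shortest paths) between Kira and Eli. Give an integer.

The shortest distance is 2. The length-2 paths are: Kira–Nora–Eli; Kira–Fay–Eli.
That gives 2 distinct shortest paths.

2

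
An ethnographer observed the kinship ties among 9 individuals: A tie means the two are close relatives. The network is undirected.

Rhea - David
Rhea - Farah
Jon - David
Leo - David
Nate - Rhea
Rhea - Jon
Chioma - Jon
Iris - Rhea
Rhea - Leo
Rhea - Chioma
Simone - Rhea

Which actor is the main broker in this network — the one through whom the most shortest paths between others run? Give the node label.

Rhea

Unnormalized betweenness of each node: Chioma:0, David:1/2, Farah:0, Iris:0, Jon:1/2, Leo:0, Nate:0, Rhea:24, Simone:0.
Rhea has the largest value, 24, making it the main broker — the node through which the most shortest paths run.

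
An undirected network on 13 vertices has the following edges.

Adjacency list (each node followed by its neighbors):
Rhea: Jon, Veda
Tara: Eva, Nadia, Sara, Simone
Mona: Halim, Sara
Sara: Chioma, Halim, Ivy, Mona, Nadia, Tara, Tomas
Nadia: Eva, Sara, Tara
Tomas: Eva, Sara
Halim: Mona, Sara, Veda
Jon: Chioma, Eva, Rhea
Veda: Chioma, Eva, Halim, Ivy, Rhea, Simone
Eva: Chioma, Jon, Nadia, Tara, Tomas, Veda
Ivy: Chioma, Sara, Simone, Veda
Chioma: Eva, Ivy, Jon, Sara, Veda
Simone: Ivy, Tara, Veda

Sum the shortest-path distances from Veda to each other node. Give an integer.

18

Distances from Veda: Chioma:1, Eva:1, Halim:1, Ivy:1, Jon:2, Mona:2, Nadia:2, Rhea:1, Sara:2, Simone:1, Tara:2, Tomas:2.
Sum = 1 + 1 + 1 + 1 + 2 + 2 + 2 + 1 + 2 + 1 + 2 + 2 = 18.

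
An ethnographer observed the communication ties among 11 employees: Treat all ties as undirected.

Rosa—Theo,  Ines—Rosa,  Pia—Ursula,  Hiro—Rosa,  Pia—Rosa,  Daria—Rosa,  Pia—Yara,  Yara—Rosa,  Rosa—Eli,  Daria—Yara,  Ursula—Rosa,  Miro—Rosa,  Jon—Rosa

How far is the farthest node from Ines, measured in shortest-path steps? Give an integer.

2

Distances from Ines: Daria:2, Eli:2, Hiro:2, Jon:2, Miro:2, Pia:2, Rosa:1, Theo:2, Ursula:2, Yara:2.
The largest is 2 (to Hiro, Yara, Theo, Pia, Miro, Jon, Daria, Ursula, and Eli), so the eccentricity of Ines is 2.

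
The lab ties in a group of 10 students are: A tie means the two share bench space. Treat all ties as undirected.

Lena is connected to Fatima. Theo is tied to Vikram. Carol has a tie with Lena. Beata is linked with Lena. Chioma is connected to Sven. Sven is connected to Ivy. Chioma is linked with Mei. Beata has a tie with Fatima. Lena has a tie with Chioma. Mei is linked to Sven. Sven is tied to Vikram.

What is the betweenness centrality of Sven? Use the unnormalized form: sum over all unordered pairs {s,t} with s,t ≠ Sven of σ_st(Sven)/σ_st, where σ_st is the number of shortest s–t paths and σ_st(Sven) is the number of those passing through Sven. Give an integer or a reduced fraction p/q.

Pairs whose geodesics pass through Sven — Beata–Theo: 1; Beata–Vikram: 1; Beata–Ivy: 1; Lena–Theo: 1; Lena–Vikram: 1; Lena–Ivy: 1; Theo–Carol: 1; Theo–Chioma: 1; Theo–Ivy: 1; Theo–Fatima: 1; Theo–Mei: 1; Vikram–Carol: 1; Vikram–Chioma: 1; Vikram–Ivy: 1 … (+6 more pairs).
All other pairs contribute 0.
Summing the contributions gives betweenness(Sven) = 20.

20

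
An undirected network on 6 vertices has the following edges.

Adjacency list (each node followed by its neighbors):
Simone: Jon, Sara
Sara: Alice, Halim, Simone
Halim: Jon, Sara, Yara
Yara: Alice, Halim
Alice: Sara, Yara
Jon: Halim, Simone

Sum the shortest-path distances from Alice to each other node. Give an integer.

Distances from Alice: Halim:2, Jon:3, Sara:1, Simone:2, Yara:1.
Sum = 2 + 3 + 1 + 2 + 1 = 9.

9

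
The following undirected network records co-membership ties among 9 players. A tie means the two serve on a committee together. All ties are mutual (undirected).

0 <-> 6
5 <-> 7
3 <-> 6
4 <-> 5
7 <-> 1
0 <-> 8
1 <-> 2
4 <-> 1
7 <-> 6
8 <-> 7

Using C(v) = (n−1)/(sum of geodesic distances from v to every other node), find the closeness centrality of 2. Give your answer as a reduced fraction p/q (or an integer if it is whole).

Distances from 2: 0:4, 1:1, 3:4, 4:2, 5:3, 6:3, 7:2, 8:3. Sum = 22.
n = 9, so closeness = 8/22 = 4/11.

4/11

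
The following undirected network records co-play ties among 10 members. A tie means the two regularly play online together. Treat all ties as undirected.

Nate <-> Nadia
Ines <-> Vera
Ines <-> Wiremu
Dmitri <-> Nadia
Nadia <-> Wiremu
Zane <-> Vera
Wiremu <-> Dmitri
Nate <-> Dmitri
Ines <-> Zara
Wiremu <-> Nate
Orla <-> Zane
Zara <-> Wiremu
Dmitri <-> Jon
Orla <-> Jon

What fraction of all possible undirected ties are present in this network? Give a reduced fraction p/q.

14/45

There are 14 edges and 10 nodes, so the maximum possible is C(10,2) = 45.
Density = 14/45.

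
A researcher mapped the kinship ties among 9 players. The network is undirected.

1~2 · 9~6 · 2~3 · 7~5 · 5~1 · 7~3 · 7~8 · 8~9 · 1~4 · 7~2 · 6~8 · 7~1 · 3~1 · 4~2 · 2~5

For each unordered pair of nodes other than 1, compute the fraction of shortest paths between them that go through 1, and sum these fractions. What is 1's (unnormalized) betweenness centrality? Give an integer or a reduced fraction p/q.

Pairs whose geodesics pass through 1 — 3–4: 1/2; 3–5: 1/3; 4–5: 1/2; 4–7: 1/2; 4–8: 1/2; 4–9: 1/2; 4–6: 1/2.
All other pairs contribute 0.
Summing the contributions gives betweenness(1) = 10/3.

10/3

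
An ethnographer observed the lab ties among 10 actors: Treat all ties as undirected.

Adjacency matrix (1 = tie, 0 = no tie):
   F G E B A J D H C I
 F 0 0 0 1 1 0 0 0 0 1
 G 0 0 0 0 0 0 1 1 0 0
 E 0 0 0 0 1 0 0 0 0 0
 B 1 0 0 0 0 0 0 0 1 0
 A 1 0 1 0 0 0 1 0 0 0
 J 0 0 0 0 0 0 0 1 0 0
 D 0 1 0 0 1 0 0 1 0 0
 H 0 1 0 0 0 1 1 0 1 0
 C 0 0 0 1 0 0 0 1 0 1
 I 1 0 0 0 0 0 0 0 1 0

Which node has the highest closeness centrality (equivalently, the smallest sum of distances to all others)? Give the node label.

H

Farness (sum of distances to all others) for each node — A:17, B:20, C:18, D:17, E:25, F:19, G:20, H:16, I:20, J:24.
The smallest farness is 16, for H, so H has the highest closeness.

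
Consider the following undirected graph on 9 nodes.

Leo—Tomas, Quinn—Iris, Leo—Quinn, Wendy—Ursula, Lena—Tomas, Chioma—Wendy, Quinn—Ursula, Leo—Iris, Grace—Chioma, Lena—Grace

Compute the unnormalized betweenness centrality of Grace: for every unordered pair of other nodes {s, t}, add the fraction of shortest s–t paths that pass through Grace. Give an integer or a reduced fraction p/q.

Pairs whose geodesics pass through Grace — Leo–Chioma: 1/2; Tomas–Chioma: 1; Tomas–Wendy: 1/2; Lena–Chioma: 1; Lena–Wendy: 1; Lena–Ursula: 1/2.
All other pairs contribute 0.
Summing the contributions gives betweenness(Grace) = 9/2.

9/2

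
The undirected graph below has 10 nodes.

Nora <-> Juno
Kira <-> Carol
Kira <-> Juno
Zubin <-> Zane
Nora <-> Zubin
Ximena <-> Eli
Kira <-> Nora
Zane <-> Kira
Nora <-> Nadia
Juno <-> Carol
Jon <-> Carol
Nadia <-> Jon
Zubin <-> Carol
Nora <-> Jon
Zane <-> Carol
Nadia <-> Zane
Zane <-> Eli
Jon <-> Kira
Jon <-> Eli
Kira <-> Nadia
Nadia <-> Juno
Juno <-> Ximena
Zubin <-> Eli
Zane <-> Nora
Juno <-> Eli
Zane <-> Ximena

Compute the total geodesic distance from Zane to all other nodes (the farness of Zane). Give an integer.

11

Distances from Zane: Carol:1, Eli:1, Jon:2, Juno:2, Kira:1, Nadia:1, Nora:1, Ximena:1, Zubin:1.
Sum = 1 + 1 + 2 + 2 + 1 + 1 + 1 + 1 + 1 = 11.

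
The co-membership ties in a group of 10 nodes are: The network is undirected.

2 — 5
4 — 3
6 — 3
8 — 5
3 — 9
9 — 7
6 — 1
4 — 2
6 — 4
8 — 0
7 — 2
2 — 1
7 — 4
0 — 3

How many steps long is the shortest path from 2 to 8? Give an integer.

2

One shortest route is 2 – 5 – 8, which uses 2 edges, and 2 and 8 are not directly tied, so nothing shorter exists. So d(2,8) = 2.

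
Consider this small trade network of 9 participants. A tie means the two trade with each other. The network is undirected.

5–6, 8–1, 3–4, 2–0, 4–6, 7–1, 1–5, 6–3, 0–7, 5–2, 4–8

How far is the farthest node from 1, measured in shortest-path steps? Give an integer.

3

Distances from 1: 0:2, 2:2, 3:3, 4:2, 5:1, 6:2, 7:1, 8:1.
The largest is 3 (to 3), so the eccentricity of 1 is 3.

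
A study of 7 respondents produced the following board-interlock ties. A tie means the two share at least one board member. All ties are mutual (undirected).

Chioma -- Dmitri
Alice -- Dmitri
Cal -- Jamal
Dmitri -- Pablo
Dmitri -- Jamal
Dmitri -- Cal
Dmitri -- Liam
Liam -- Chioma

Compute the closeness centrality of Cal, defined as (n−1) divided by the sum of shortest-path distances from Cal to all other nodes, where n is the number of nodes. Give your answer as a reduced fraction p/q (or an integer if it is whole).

3/5

Distances from Cal: Alice:2, Chioma:2, Dmitri:1, Jamal:1, Liam:2, Pablo:2. Sum = 10.
n = 7, so closeness = 6/10 = 3/5.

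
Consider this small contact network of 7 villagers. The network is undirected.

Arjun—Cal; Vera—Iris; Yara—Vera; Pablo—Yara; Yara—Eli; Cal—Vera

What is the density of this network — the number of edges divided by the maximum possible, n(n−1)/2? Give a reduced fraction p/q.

There are 6 edges and 7 nodes, so the maximum possible is C(7,2) = 21.
Density = 6/21 = 2/7.

2/7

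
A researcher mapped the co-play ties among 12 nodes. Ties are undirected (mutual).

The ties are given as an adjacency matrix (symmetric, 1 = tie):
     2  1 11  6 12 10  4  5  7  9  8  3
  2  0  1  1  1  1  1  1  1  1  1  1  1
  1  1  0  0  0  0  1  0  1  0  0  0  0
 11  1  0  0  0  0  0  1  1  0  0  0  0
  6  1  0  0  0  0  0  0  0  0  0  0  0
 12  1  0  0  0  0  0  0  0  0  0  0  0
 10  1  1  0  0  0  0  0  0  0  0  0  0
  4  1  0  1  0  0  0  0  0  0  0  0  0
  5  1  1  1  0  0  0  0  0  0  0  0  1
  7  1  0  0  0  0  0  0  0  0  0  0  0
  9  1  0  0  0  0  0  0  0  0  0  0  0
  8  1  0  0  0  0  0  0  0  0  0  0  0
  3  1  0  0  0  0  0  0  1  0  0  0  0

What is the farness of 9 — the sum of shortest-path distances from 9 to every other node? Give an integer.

21

Distances from 9: 1:2, 2:1, 3:2, 4:2, 5:2, 6:2, 7:2, 8:2, 10:2, 11:2, 12:2.
Sum = 2 + 1 + 2 + 2 + 2 + 2 + 2 + 2 + 2 + 2 + 2 = 21.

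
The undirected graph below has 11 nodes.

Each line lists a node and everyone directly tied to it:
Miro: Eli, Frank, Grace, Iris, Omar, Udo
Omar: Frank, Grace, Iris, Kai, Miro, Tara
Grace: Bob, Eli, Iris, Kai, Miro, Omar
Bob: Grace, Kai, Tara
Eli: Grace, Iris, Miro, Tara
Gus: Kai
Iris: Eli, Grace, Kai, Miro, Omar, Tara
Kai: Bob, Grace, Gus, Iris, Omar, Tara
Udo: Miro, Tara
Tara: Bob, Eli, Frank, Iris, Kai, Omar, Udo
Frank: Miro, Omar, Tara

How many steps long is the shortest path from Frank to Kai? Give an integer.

One shortest route is Frank – Tara – Kai, which uses 2 edges, and Frank and Kai are not directly tied, so nothing shorter exists. So d(Frank,Kai) = 2.

2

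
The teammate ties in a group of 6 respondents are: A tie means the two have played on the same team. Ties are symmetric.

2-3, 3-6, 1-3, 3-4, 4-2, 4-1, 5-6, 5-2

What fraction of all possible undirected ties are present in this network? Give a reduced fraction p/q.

There are 8 edges and 6 nodes, so the maximum possible is C(6,2) = 15.
Density = 8/15.

8/15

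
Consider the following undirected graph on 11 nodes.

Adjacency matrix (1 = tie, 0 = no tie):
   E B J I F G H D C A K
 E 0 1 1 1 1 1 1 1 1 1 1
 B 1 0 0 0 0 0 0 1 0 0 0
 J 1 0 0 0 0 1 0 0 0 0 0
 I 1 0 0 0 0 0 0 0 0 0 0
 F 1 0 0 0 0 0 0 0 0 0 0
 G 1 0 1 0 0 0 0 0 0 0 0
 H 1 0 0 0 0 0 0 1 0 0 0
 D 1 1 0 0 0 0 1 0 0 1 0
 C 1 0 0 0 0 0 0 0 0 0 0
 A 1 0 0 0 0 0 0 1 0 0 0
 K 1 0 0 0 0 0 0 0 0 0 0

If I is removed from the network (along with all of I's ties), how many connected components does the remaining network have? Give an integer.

1

I's neighbors (E) remain reachable from one another through other ties, so the rest of the network stays in one piece.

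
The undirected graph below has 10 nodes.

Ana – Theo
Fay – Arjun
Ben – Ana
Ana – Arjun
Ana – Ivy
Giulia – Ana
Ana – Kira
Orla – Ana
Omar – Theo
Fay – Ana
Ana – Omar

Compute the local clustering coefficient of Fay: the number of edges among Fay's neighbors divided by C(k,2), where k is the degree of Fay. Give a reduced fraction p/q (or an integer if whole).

Fay's neighbors: Ana and Arjun (k = 2).
Possible neighbor pairs: C(2,2) = 1. Edges among them: Ana–Arjun → e = 1.
Clustering(Fay) = 1/1.

1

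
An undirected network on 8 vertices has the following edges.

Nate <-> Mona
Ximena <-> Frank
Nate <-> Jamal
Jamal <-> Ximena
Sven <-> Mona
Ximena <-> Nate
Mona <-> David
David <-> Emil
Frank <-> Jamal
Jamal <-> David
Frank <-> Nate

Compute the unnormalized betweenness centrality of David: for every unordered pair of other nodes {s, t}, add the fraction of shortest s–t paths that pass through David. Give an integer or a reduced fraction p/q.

Pairs whose geodesics pass through David — Sven–Emil: 1; Sven–Jamal: 1/2; Mona–Emil: 1; Mona–Jamal: 1/2; Emil–Jamal: 1; Emil–Ximena: 1; Emil–Frank: 1; Emil–Nate: 2/2.
All other pairs contribute 0.
Summing the contributions gives betweenness(David) = 7.

7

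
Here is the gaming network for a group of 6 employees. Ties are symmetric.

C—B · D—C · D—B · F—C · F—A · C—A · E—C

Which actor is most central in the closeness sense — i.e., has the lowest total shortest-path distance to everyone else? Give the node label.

C

Farness (sum of distances to all others) for each node — A:8, B:8, C:5, D:8, E:9, F:8.
The smallest farness is 5, for C, so C has the highest closeness.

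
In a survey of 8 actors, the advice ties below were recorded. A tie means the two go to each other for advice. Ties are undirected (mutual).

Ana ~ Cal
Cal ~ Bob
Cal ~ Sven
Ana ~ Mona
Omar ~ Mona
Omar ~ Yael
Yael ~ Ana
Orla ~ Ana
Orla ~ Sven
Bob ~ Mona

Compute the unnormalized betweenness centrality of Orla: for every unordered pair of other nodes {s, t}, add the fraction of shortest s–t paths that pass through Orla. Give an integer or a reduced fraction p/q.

Pairs whose geodesics pass through Orla — Sven–Mona: 1/3; Sven–Omar: 2/5; Sven–Yael: 1/2; Sven–Ana: 1/2.
All other pairs contribute 0.
Summing the contributions gives betweenness(Orla) = 26/15.

26/15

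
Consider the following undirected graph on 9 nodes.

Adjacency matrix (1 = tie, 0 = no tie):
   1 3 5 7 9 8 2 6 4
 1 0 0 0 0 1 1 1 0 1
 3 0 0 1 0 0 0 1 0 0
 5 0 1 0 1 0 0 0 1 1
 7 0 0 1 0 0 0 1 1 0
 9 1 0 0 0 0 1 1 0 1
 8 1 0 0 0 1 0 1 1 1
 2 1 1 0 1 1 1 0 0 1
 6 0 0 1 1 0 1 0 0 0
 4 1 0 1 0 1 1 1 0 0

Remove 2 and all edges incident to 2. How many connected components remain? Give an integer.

1

2's neighbors (1, 3, 4, 7, 8, and 9) remain reachable from one another through other ties, so the rest of the network stays in one piece.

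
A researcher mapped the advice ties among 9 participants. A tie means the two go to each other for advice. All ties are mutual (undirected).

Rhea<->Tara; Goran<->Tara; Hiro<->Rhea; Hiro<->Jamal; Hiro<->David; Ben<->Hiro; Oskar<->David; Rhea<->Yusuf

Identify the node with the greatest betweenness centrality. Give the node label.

Unnormalized betweenness of each node: Ben:0, David:7, Goran:0, Hiro:21, Jamal:0, Oskar:0, Rhea:17, Tara:7, Yusuf:0.
Hiro has the largest value, 21, making it the main broker — the node through which the most shortest paths run.

Hiro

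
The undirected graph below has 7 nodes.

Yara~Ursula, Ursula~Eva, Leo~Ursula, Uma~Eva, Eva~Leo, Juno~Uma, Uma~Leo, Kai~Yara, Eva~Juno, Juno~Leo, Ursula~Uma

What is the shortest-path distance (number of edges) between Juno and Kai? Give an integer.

4

One shortest route is Juno – Eva – Ursula – Yara – Kai, which uses 4 edges, and at distance 3 from Juno we only reach {Yara}, which does not include Kai. So d(Juno,Kai) = 4.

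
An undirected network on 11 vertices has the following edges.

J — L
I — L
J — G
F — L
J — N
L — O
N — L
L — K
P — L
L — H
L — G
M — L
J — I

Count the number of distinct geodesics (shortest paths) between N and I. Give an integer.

2

The shortest distance is 2. The length-2 paths are: N–L–I; N–J–I.
That gives 2 distinct shortest paths.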